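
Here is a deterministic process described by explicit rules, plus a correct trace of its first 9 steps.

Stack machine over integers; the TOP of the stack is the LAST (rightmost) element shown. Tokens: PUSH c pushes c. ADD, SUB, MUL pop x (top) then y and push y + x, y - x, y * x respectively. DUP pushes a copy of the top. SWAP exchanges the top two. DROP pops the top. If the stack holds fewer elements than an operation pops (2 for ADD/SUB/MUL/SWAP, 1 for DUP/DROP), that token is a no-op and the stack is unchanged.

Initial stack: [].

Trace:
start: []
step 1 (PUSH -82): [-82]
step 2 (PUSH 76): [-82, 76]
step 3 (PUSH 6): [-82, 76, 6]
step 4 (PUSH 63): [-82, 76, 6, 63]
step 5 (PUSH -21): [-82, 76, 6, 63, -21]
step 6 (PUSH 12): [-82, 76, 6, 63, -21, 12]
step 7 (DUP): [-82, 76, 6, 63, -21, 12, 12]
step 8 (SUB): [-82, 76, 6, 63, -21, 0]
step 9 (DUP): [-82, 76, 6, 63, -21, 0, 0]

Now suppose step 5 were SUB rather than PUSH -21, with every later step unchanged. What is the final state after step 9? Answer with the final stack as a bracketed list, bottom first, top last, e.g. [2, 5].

(re-executing from step 5 with the substitution; state before step 5: [-82, 76, 6, 63])
step 5 (SUB): [-82, 76, -57]
step 6 (PUSH 12): [-82, 76, -57, 12]
step 7 (DUP): [-82, 76, -57, 12, 12]
step 8 (SUB): [-82, 76, -57, 0]
step 9 (DUP): [-82, 76, -57, 0, 0]

[-82, 76, -57, 0, 0]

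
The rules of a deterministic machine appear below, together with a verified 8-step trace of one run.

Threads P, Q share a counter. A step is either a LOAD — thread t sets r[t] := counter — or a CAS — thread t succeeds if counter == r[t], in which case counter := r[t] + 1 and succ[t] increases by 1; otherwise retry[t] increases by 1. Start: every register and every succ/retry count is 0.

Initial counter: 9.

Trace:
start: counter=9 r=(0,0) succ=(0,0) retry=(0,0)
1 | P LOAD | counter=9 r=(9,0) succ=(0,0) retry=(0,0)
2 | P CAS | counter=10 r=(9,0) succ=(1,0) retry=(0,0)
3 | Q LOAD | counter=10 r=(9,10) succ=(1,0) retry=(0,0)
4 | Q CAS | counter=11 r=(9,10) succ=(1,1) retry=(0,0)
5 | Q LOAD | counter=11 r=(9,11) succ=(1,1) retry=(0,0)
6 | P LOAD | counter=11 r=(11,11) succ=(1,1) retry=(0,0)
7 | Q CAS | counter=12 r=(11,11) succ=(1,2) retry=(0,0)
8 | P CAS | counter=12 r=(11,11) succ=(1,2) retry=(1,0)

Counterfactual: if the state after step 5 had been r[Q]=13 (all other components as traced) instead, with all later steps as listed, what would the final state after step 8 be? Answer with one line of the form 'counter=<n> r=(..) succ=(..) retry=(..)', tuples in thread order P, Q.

state after step 5 := counter=11 r=(9,13) succ=(1,1) retry=(0,0)
6 | P LOAD | counter=11 r=(11,13) succ=(1,1) retry=(0,0)
7 | Q CAS | counter=11 r=(11,13) succ=(1,1) retry=(0,1)
8 | P CAS | counter=12 r=(11,13) succ=(2,1) retry=(0,1)

counter=12 r=(11,13) succ=(2,1) retry=(0,1)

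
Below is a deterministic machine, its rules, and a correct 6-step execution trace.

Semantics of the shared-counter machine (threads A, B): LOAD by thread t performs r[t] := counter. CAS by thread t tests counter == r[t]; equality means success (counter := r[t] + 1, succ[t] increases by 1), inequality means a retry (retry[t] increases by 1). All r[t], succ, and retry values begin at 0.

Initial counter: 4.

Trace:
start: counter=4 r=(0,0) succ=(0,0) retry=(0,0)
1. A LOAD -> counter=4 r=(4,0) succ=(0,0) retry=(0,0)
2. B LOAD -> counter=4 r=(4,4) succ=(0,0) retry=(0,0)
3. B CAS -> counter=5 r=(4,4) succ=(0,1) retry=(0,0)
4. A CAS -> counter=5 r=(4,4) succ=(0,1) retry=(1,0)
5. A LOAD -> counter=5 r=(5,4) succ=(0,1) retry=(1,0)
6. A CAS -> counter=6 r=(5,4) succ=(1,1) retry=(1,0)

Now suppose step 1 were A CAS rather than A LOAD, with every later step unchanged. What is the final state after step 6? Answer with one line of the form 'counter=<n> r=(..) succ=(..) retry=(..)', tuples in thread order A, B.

counter=6 r=(5,4) succ=(1,1) retry=(2,0)

(re-executing from step 1 with the substitution; state before step 1: counter=4 r=(0,0) succ=(0,0) retry=(0,0))
1. A CAS -> counter=4 r=(0,0) succ=(0,0) retry=(1,0)
2. B LOAD -> counter=4 r=(0,4) succ=(0,0) retry=(1,0)
3. B CAS -> counter=5 r=(0,4) succ=(0,1) retry=(1,0)
4. A CAS -> counter=5 r=(0,4) succ=(0,1) retry=(2,0)
5. A LOAD -> counter=5 r=(5,4) succ=(0,1) retry=(2,0)
6. A CAS -> counter=6 r=(5,4) succ=(1,1) retry=(2,0)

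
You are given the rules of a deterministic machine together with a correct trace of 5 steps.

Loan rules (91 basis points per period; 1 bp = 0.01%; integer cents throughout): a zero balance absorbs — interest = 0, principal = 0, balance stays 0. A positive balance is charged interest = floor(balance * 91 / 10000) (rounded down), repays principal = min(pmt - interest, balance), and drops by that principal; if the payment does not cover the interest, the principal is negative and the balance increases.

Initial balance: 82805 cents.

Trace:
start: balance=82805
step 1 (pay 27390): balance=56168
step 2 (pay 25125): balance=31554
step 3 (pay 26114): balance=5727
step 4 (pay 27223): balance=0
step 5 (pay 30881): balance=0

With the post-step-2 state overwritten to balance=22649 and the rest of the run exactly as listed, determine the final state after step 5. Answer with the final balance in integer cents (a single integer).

0

state after step 2 := balance=22649
step 3 (pay 26114): balance=0
step 4 (pay 27223): balance=0
step 5 (pay 30881): balance=0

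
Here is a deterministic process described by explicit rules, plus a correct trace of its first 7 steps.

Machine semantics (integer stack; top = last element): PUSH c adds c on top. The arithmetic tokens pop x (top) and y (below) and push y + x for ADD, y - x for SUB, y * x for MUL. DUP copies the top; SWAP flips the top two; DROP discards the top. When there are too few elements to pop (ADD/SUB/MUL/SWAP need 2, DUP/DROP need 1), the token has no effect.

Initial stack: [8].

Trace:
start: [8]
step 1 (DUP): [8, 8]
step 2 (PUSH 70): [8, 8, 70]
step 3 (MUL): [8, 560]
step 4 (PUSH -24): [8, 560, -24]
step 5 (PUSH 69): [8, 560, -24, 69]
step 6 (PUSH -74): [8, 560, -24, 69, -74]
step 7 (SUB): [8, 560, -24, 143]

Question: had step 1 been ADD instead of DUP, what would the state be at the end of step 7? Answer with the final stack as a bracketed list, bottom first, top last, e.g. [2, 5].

(re-executing from step 1 with the substitution; state before step 1: [8])
step 1 (ADD): [8]
step 2 (PUSH 70): [8, 70]
step 3 (MUL): [560]
step 4 (PUSH -24): [560, -24]
step 5 (PUSH 69): [560, -24, 69]
step 6 (PUSH -74): [560, -24, 69, -74]
step 7 (SUB): [560, -24, 143]

[560, -24, 143]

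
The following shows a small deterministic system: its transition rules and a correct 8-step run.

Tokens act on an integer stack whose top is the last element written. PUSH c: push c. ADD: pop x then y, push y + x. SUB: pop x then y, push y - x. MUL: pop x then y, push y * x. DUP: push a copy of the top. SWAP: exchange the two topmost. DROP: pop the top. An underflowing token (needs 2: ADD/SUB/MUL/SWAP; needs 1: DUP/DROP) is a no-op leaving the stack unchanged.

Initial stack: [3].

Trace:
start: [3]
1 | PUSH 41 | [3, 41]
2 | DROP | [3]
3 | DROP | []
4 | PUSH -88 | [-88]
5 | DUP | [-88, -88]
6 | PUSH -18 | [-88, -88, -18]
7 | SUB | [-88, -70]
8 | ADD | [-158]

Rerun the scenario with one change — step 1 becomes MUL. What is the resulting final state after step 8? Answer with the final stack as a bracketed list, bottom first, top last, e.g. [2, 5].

(re-executing from step 1 with the substitution; state before step 1: [3])
1 | MUL | [3]
2 | DROP | []
3 | DROP | []
4 | PUSH -88 | [-88]
5 | DUP | [-88, -88]
6 | PUSH -18 | [-88, -88, -18]
7 | SUB | [-88, -70]
8 | ADD | [-158]

[-158]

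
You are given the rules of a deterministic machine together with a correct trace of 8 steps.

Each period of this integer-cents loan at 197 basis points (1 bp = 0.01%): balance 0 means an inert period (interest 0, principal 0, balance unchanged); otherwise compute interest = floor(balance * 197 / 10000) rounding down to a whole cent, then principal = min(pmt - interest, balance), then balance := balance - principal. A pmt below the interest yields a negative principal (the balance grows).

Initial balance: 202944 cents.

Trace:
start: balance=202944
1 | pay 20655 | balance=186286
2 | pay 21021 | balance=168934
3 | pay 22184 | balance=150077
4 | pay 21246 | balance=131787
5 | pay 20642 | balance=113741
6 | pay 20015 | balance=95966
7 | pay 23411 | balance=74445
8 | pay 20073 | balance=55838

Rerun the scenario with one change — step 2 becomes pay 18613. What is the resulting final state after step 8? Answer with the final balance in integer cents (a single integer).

58544

(re-executing from step 2 with the substitution; state before step 2: balance=186286)
2 | pay 18613 | balance=171342
3 | pay 22184 | balance=152533
4 | pay 21246 | balance=134291
5 | pay 20642 | balance=116294
6 | pay 20015 | balance=98569
7 | pay 23411 | balance=77099
8 | pay 20073 | balance=58544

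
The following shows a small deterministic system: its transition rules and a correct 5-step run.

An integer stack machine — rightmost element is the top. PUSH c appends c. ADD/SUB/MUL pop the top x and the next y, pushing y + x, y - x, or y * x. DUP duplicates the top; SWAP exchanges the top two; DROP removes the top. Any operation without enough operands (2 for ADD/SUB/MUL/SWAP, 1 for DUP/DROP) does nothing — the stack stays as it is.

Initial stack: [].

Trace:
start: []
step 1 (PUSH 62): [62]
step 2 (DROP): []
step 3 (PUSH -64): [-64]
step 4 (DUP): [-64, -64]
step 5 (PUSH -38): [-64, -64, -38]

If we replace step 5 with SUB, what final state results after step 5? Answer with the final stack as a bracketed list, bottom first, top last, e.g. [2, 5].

(re-executing from step 5 with the substitution; state before step 5: [-64, -64])
step 5 (SUB): [0]

[0]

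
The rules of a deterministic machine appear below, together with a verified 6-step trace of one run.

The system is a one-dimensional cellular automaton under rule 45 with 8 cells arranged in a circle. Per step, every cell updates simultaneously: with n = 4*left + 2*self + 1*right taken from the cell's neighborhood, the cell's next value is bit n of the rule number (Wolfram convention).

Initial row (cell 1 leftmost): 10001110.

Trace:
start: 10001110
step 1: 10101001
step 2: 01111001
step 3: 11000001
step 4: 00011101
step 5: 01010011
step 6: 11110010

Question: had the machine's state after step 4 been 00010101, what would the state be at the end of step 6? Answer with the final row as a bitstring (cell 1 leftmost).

state after step 4 := 00010101
step 5: 01011111
step 6: 11110000

11110000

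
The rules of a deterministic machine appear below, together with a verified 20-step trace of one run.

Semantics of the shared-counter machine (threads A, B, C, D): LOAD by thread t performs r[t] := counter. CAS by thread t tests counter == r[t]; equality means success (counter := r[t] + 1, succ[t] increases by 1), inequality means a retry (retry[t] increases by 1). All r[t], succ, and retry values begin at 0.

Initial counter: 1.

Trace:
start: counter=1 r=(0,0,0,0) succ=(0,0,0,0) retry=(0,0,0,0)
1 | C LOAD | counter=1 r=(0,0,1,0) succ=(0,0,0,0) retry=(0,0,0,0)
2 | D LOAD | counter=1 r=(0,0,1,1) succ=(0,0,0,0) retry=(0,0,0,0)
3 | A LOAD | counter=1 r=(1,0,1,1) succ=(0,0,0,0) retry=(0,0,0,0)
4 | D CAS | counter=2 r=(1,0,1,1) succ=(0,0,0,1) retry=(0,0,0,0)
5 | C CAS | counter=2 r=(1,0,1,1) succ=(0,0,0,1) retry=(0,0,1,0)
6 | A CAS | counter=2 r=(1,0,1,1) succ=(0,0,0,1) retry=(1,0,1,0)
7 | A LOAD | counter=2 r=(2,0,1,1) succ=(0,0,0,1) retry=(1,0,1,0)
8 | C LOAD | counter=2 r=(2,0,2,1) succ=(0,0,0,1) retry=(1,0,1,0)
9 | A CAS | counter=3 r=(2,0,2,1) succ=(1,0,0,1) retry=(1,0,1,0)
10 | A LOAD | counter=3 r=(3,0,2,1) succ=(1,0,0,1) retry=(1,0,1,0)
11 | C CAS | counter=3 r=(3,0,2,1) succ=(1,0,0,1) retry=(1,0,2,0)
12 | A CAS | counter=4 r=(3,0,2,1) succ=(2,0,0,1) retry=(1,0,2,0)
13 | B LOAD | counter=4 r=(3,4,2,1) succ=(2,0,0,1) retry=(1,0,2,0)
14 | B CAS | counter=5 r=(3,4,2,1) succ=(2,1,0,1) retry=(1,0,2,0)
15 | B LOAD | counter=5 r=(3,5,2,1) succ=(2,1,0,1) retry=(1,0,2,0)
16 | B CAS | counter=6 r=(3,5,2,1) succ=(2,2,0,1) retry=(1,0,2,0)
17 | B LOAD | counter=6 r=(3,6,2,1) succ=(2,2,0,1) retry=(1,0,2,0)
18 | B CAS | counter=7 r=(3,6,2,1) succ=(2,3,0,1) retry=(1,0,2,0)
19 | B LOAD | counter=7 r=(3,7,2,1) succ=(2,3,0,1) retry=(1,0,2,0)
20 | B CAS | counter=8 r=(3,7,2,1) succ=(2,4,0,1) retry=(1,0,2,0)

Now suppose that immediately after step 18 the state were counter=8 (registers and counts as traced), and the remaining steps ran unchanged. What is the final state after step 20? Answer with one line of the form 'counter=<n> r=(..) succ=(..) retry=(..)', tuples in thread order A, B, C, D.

counter=9 r=(3,8,2,1) succ=(2,4,0,1) retry=(1,0,2,0)

state after step 18 := counter=8 r=(3,6,2,1) succ=(2,3,0,1) retry=(1,0,2,0)
19 | B LOAD | counter=8 r=(3,8,2,1) succ=(2,3,0,1) retry=(1,0,2,0)
20 | B CAS | counter=9 r=(3,8,2,1) succ=(2,4,0,1) retry=(1,0,2,0)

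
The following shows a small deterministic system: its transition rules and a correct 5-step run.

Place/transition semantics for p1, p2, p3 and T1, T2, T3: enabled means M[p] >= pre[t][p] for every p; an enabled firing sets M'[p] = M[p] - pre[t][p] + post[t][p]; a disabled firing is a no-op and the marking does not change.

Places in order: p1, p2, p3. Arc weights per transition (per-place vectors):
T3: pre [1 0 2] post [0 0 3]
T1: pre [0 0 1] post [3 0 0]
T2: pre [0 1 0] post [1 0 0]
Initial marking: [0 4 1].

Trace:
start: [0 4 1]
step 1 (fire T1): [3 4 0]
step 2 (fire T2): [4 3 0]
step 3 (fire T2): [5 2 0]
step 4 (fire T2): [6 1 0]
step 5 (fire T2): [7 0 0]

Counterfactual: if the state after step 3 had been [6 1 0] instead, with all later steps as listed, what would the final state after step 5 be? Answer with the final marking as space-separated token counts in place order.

state after step 3 := [6 1 0]
step 4 (fire T2): [7 0 0]
step 5 (fire T2): [7 0 0]

7 0 0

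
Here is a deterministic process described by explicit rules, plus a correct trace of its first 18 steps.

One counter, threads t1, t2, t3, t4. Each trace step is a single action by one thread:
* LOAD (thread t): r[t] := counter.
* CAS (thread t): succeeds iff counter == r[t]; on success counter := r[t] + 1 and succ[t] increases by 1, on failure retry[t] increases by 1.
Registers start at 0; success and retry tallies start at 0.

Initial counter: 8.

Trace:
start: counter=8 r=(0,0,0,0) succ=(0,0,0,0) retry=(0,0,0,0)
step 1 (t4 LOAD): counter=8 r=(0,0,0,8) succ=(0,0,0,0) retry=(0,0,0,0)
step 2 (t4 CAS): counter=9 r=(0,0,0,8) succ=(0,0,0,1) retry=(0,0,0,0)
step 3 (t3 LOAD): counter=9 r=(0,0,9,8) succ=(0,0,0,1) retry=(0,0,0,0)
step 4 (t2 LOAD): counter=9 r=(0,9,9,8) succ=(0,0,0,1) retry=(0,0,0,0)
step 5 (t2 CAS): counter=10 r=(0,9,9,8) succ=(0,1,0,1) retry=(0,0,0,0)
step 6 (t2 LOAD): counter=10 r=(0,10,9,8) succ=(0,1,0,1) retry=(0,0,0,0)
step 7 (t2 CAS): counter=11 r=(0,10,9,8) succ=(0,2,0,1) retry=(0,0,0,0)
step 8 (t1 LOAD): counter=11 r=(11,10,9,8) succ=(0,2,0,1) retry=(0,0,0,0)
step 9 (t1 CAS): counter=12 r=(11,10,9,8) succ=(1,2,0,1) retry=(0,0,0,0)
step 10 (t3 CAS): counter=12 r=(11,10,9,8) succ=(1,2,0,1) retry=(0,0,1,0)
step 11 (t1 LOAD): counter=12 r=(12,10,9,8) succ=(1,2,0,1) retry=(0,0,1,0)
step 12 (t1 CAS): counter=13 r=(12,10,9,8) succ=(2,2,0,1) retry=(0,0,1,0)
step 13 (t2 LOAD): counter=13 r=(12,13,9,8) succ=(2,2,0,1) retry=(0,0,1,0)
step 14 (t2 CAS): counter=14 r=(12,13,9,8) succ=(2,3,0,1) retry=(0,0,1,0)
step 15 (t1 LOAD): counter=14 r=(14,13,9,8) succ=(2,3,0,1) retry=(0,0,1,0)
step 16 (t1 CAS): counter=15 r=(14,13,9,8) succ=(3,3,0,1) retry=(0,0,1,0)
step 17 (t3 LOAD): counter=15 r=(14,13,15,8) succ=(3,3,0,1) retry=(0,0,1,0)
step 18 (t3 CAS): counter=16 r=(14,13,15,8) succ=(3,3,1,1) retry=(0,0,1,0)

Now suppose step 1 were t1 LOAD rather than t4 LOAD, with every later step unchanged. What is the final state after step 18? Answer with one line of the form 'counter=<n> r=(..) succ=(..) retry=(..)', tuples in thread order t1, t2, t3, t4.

counter=15 r=(13,12,14,0) succ=(3,3,1,0) retry=(0,0,1,1)

(re-executing from step 1 with the substitution; state before step 1: counter=8 r=(0,0,0,0) succ=(0,0,0,0) retry=(0,0,0,0))
step 1 (t1 LOAD): counter=8 r=(8,0,0,0) succ=(0,0,0,0) retry=(0,0,0,0)
step 2 (t4 CAS): counter=8 r=(8,0,0,0) succ=(0,0,0,0) retry=(0,0,0,1)
step 3 (t3 LOAD): counter=8 r=(8,0,8,0) succ=(0,0,0,0) retry=(0,0,0,1)
step 4 (t2 LOAD): counter=8 r=(8,8,8,0) succ=(0,0,0,0) retry=(0,0,0,1)
step 5 (t2 CAS): counter=9 r=(8,8,8,0) succ=(0,1,0,0) retry=(0,0,0,1)
step 6 (t2 LOAD): counter=9 r=(8,9,8,0) succ=(0,1,0,0) retry=(0,0,0,1)
step 7 (t2 CAS): counter=10 r=(8,9,8,0) succ=(0,2,0,0) retry=(0,0,0,1)
step 8 (t1 LOAD): counter=10 r=(10,9,8,0) succ=(0,2,0,0) retry=(0,0,0,1)
step 9 (t1 CAS): counter=11 r=(10,9,8,0) succ=(1,2,0,0) retry=(0,0,0,1)
step 10 (t3 CAS): counter=11 r=(10,9,8,0) succ=(1,2,0,0) retry=(0,0,1,1)
step 11 (t1 LOAD): counter=11 r=(11,9,8,0) succ=(1,2,0,0) retry=(0,0,1,1)
step 12 (t1 CAS): counter=12 r=(11,9,8,0) succ=(2,2,0,0) retry=(0,0,1,1)
step 13 (t2 LOAD): counter=12 r=(11,12,8,0) succ=(2,2,0,0) retry=(0,0,1,1)
step 14 (t2 CAS): counter=13 r=(11,12,8,0) succ=(2,3,0,0) retry=(0,0,1,1)
step 15 (t1 LOAD): counter=13 r=(13,12,8,0) succ=(2,3,0,0) retry=(0,0,1,1)
step 16 (t1 CAS): counter=14 r=(13,12,8,0) succ=(3,3,0,0) retry=(0,0,1,1)
step 17 (t3 LOAD): counter=14 r=(13,12,14,0) succ=(3,3,0,0) retry=(0,0,1,1)
step 18 (t3 CAS): counter=15 r=(13,12,14,0) succ=(3,3,1,0) retry=(0,0,1,1)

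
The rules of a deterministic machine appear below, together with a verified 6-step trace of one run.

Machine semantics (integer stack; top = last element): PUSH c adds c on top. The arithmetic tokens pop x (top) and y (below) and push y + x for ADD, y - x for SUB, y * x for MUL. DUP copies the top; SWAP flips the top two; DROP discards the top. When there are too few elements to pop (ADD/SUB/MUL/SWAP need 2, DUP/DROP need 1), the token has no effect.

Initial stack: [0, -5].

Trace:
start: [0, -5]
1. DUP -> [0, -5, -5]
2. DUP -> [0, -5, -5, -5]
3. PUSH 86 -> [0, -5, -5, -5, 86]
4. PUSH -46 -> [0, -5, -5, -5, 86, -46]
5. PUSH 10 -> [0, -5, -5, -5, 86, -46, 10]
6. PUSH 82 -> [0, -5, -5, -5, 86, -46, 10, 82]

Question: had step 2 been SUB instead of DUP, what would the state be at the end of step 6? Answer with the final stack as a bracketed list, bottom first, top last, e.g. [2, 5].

[0, 0, 86, -46, 10, 82]

(re-executing from step 2 with the substitution; state before step 2: [0, -5, -5])
2. SUB -> [0, 0]
3. PUSH 86 -> [0, 0, 86]
4. PUSH -46 -> [0, 0, 86, -46]
5. PUSH 10 -> [0, 0, 86, -46, 10]
6. PUSH 82 -> [0, 0, 86, -46, 10, 82]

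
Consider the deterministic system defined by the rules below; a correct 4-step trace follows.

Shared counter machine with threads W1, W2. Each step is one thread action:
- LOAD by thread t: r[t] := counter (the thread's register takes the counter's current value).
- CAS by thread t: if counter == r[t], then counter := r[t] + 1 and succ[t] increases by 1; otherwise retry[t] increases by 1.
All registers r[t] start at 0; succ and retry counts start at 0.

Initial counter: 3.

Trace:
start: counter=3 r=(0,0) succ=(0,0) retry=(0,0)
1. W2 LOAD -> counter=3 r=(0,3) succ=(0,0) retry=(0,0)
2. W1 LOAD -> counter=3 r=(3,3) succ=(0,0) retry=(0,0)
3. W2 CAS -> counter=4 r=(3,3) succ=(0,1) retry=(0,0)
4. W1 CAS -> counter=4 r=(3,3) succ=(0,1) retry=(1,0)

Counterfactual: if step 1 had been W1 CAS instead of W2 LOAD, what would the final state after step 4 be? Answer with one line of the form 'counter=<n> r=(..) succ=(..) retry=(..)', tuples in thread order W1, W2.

counter=4 r=(3,0) succ=(1,0) retry=(1,1)

(re-executing from step 1 with the substitution; state before step 1: counter=3 r=(0,0) succ=(0,0) retry=(0,0))
1. W1 CAS -> counter=3 r=(0,0) succ=(0,0) retry=(1,0)
2. W1 LOAD -> counter=3 r=(3,0) succ=(0,0) retry=(1,0)
3. W2 CAS -> counter=3 r=(3,0) succ=(0,0) retry=(1,1)
4. W1 CAS -> counter=4 r=(3,0) succ=(1,0) retry=(1,1)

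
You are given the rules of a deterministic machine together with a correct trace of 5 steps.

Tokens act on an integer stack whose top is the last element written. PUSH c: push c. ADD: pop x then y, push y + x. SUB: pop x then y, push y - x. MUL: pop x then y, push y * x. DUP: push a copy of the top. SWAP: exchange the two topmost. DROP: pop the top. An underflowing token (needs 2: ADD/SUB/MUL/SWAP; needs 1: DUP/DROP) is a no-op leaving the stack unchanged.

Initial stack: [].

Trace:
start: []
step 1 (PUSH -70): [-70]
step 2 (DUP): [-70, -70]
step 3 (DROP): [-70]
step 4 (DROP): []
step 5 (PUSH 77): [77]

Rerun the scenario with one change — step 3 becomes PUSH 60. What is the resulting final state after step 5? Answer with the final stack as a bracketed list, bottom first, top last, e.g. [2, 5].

[-70, -70, 77]

(re-executing from step 3 with the substitution; state before step 3: [-70, -70])
step 3 (PUSH 60): [-70, -70, 60]
step 4 (DROP): [-70, -70]
step 5 (PUSH 77): [-70, -70, 77]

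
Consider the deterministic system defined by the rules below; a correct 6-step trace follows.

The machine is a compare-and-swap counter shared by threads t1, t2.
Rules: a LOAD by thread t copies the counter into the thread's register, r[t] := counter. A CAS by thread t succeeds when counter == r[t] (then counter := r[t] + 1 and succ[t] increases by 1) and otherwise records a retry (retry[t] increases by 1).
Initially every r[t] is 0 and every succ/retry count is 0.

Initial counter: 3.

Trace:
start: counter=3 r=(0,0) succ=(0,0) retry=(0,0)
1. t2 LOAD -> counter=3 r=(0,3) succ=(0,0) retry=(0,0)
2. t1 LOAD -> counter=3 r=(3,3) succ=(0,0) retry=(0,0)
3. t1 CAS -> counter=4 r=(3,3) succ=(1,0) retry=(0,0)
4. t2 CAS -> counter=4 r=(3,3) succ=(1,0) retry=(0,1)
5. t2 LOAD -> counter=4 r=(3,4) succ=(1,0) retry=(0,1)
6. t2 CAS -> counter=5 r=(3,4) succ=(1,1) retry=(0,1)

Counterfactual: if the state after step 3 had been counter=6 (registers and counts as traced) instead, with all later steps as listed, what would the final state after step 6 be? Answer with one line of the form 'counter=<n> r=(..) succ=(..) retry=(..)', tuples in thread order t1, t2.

state after step 3 := counter=6 r=(3,3) succ=(1,0) retry=(0,0)
4. t2 CAS -> counter=6 r=(3,3) succ=(1,0) retry=(0,1)
5. t2 LOAD -> counter=6 r=(3,6) succ=(1,0) retry=(0,1)
6. t2 CAS -> counter=7 r=(3,6) succ=(1,1) retry=(0,1)

counter=7 r=(3,6) succ=(1,1) retry=(0,1)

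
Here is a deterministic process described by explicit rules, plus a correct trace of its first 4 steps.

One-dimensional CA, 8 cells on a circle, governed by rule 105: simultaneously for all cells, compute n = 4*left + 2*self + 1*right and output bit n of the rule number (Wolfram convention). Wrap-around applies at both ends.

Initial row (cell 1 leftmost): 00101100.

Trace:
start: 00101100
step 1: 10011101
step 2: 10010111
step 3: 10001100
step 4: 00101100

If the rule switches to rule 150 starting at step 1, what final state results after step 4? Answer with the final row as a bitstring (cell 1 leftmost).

(re-executing steps 1..4 under rule 150; state before step 1: 00101100)
step 1: 01100010
step 2: 10010111
step 3: 01110011
step 4: 00101100

00101100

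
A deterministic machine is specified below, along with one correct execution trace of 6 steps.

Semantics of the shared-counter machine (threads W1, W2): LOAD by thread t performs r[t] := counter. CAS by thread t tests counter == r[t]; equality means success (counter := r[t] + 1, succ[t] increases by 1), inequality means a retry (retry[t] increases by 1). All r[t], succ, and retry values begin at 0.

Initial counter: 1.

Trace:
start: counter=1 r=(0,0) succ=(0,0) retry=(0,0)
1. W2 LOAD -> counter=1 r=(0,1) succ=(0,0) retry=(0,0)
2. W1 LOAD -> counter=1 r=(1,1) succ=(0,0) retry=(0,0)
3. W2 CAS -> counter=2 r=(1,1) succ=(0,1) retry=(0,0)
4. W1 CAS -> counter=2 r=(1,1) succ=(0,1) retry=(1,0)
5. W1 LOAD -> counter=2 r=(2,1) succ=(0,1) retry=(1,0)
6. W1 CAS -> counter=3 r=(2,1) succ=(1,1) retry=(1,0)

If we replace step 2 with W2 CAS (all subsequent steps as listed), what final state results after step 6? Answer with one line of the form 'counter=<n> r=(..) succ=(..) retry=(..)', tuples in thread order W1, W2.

(re-executing from step 2 with the substitution; state before step 2: counter=1 r=(0,1) succ=(0,0) retry=(0,0))
2. W2 CAS -> counter=2 r=(0,1) succ=(0,1) retry=(0,0)
3. W2 CAS -> counter=2 r=(0,1) succ=(0,1) retry=(0,1)
4. W1 CAS -> counter=2 r=(0,1) succ=(0,1) retry=(1,1)
5. W1 LOAD -> counter=2 r=(2,1) succ=(0,1) retry=(1,1)
6. W1 CAS -> counter=3 r=(2,1) succ=(1,1) retry=(1,1)

counter=3 r=(2,1) succ=(1,1) retry=(1,1)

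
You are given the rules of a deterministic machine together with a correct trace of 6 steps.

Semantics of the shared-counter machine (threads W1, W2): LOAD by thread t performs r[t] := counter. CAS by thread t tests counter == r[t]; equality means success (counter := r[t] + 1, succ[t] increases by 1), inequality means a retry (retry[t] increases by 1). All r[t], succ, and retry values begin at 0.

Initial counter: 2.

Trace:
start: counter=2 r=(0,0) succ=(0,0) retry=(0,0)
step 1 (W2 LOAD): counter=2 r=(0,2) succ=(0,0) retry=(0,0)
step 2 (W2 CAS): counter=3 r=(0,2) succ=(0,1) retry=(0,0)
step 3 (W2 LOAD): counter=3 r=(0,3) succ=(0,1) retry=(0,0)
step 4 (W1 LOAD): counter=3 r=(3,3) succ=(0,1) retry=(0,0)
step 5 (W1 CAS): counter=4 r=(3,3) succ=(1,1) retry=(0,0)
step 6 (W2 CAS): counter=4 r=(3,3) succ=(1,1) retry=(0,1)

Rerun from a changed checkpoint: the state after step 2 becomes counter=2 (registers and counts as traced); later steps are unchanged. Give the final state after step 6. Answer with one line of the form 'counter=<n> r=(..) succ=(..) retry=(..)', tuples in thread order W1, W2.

state after step 2 := counter=2 r=(0,2) succ=(0,1) retry=(0,0)
step 3 (W2 LOAD): counter=2 r=(0,2) succ=(0,1) retry=(0,0)
step 4 (W1 LOAD): counter=2 r=(2,2) succ=(0,1) retry=(0,0)
step 5 (W1 CAS): counter=3 r=(2,2) succ=(1,1) retry=(0,0)
step 6 (W2 CAS): counter=3 r=(2,2) succ=(1,1) retry=(0,1)

counter=3 r=(2,2) succ=(1,1) retry=(0,1)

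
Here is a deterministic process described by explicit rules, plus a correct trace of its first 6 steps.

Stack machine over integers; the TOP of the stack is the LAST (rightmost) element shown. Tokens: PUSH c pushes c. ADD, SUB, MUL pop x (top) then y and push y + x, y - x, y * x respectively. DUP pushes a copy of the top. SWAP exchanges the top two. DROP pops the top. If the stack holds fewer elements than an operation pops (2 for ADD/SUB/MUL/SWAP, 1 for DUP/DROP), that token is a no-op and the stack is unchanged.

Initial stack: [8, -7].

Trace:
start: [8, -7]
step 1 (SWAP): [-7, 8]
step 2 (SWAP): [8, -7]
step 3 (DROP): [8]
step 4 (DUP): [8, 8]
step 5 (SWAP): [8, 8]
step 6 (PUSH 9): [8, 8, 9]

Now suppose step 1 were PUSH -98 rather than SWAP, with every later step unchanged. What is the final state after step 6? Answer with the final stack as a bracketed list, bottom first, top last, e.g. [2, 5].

(re-executing from step 1 with the substitution; state before step 1: [8, -7])
step 1 (PUSH -98): [8, -7, -98]
step 2 (SWAP): [8, -98, -7]
step 3 (DROP): [8, -98]
step 4 (DUP): [8, -98, -98]
step 5 (SWAP): [8, -98, -98]
step 6 (PUSH 9): [8, -98, -98, 9]

[8, -98, -98, 9]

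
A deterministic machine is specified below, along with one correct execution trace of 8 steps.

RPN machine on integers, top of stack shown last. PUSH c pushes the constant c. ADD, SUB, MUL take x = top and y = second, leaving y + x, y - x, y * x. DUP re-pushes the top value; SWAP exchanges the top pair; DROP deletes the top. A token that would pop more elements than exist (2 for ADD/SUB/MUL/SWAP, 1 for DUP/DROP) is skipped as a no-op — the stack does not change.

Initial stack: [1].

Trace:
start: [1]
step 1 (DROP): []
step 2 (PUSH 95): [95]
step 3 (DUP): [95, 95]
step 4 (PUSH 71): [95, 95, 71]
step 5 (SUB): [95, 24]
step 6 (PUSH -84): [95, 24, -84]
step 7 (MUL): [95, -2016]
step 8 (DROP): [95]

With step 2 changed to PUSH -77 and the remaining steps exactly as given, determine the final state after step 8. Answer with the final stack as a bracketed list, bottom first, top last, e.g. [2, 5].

(re-executing from step 2 with the substitution; state before step 2: [])
step 2 (PUSH -77): [-77]
step 3 (DUP): [-77, -77]
step 4 (PUSH 71): [-77, -77, 71]
step 5 (SUB): [-77, -148]
step 6 (PUSH -84): [-77, -148, -84]
step 7 (MUL): [-77, 12432]
step 8 (DROP): [-77]

[-77]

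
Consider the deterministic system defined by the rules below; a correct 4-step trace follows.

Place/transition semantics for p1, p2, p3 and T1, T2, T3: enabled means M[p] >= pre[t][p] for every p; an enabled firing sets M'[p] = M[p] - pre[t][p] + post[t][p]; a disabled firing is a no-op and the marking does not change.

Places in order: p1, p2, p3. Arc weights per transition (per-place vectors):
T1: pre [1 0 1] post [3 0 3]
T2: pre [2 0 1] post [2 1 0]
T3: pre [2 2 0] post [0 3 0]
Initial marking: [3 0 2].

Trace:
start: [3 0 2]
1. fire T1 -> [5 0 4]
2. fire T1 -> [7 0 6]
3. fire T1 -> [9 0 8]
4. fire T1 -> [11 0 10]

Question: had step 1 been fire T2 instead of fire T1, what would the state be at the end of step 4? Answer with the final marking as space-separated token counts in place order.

(re-executing from step 1 with the substitution; state before step 1: [3 0 2])
1. fire T2 -> [3 1 1]
2. fire T1 -> [5 1 3]
3. fire T1 -> [7 1 5]
4. fire T1 -> [9 1 7]

9 1 7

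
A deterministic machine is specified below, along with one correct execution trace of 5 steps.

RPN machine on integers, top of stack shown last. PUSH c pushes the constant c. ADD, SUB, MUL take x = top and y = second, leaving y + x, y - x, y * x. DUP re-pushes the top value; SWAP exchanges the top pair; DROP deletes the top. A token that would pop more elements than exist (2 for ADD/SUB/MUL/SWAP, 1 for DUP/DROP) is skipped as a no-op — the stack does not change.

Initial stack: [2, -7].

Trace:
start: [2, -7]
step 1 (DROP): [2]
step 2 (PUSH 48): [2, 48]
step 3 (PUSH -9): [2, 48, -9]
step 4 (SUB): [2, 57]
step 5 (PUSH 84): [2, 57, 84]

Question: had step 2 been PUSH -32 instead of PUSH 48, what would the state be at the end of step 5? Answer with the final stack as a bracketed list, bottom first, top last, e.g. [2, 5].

[2, -23, 84]

(re-executing from step 2 with the substitution; state before step 2: [2])
step 2 (PUSH -32): [2, -32]
step 3 (PUSH -9): [2, -32, -9]
step 4 (SUB): [2, -23]
step 5 (PUSH 84): [2, -23, 84]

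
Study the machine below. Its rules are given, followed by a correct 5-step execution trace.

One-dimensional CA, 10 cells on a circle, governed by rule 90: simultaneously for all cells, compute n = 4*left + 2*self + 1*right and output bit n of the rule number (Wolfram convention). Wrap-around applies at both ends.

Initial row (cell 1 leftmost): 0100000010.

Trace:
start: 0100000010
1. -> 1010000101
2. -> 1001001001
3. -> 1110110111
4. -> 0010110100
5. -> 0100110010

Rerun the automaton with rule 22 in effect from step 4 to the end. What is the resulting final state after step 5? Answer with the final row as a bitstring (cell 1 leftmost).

(re-executing steps 4..5 under rule 22; state before step 4: 1110110111)
4. -> 0000000000
5. -> 0000000000

0000000000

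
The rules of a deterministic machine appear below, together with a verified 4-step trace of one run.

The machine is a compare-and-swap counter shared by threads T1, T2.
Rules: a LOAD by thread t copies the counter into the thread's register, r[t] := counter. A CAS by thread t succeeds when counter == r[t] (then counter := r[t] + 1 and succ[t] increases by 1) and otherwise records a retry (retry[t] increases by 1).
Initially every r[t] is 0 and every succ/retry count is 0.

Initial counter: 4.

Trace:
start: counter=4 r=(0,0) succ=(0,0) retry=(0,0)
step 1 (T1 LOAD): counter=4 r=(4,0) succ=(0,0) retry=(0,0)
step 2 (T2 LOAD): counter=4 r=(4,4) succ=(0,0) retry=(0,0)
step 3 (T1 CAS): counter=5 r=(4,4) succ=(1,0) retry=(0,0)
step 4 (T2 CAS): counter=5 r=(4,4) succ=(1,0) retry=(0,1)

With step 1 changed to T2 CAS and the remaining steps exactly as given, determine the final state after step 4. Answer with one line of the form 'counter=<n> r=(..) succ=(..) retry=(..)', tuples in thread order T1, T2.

(re-executing from step 1 with the substitution; state before step 1: counter=4 r=(0,0) succ=(0,0) retry=(0,0))
step 1 (T2 CAS): counter=4 r=(0,0) succ=(0,0) retry=(0,1)
step 2 (T2 LOAD): counter=4 r=(0,4) succ=(0,0) retry=(0,1)
step 3 (T1 CAS): counter=4 r=(0,4) succ=(0,0) retry=(1,1)
step 4 (T2 CAS): counter=5 r=(0,4) succ=(0,1) retry=(1,1)

counter=5 r=(0,4) succ=(0,1) retry=(1,1)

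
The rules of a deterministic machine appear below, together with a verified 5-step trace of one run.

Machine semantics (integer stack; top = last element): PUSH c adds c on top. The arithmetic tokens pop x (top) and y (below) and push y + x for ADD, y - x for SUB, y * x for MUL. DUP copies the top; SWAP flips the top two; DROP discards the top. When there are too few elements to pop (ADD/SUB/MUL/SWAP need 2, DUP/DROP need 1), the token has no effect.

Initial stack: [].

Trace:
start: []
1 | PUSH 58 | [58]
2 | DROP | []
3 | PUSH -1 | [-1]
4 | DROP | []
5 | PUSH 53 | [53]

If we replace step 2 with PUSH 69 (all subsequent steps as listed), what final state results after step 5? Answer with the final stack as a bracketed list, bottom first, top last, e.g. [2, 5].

(re-executing from step 2 with the substitution; state before step 2: [58])
2 | PUSH 69 | [58, 69]
3 | PUSH -1 | [58, 69, -1]
4 | DROP | [58, 69]
5 | PUSH 53 | [58, 69, 53]

[58, 69, 53]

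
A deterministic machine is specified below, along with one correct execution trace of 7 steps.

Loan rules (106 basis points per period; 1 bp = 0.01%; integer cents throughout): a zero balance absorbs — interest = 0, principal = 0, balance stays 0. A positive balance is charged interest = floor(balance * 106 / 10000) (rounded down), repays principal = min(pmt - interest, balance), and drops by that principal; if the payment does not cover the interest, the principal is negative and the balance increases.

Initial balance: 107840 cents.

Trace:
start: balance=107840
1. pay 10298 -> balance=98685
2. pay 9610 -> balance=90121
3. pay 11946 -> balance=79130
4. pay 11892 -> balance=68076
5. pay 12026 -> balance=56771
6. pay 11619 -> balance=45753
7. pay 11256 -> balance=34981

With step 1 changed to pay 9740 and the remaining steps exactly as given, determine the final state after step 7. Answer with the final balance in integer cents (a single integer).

35575

(re-executing from step 1 with the substitution; state before step 1: balance=107840)
1. pay 9740 -> balance=99243
2. pay 9610 -> balance=90684
3. pay 11946 -> balance=79699
4. pay 11892 -> balance=68651
5. pay 12026 -> balance=57352
6. pay 11619 -> balance=46340
7. pay 11256 -> balance=35575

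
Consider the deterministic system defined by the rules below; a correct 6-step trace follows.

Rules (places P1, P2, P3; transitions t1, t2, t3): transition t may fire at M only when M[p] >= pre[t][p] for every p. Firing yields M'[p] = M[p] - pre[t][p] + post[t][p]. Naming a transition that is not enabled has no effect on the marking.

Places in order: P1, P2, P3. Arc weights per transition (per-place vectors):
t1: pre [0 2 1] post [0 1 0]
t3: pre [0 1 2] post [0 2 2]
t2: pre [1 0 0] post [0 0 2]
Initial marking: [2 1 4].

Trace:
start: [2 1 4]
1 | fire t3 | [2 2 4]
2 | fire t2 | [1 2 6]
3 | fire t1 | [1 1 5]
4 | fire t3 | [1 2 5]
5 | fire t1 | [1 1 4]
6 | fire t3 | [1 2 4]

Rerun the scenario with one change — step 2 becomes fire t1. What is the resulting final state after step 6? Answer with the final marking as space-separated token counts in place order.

2 2 2

(re-executing from step 2 with the substitution; state before step 2: [2 2 4])
2 | fire t1 | [2 1 3]
3 | fire t1 | [2 1 3]
4 | fire t3 | [2 2 3]
5 | fire t1 | [2 1 2]
6 | fire t3 | [2 2 2]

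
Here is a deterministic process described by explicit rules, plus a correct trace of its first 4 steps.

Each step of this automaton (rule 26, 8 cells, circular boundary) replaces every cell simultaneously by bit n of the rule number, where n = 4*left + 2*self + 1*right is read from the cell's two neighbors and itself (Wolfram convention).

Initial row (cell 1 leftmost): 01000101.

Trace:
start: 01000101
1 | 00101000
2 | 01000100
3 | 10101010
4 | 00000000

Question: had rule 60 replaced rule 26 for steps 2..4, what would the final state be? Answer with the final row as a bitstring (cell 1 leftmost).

(re-executing steps 2..4 under rule 60; state before step 2: 00101000)
2 | 00111100
3 | 00100010
4 | 00110011

00110011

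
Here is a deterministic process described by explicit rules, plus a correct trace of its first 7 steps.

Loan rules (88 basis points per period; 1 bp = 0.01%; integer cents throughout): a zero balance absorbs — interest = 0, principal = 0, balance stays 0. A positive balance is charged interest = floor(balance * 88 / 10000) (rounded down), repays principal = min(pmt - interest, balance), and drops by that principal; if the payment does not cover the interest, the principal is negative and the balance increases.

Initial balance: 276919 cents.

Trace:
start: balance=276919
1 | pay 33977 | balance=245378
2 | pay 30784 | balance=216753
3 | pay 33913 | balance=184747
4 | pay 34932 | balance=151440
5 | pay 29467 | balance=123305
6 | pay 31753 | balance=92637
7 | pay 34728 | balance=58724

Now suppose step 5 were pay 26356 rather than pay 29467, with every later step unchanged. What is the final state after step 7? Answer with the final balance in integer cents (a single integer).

61889

(re-executing from step 5 with the substitution; state before step 5: balance=151440)
5 | pay 26356 | balance=126416
6 | pay 31753 | balance=95775
7 | pay 34728 | balance=61889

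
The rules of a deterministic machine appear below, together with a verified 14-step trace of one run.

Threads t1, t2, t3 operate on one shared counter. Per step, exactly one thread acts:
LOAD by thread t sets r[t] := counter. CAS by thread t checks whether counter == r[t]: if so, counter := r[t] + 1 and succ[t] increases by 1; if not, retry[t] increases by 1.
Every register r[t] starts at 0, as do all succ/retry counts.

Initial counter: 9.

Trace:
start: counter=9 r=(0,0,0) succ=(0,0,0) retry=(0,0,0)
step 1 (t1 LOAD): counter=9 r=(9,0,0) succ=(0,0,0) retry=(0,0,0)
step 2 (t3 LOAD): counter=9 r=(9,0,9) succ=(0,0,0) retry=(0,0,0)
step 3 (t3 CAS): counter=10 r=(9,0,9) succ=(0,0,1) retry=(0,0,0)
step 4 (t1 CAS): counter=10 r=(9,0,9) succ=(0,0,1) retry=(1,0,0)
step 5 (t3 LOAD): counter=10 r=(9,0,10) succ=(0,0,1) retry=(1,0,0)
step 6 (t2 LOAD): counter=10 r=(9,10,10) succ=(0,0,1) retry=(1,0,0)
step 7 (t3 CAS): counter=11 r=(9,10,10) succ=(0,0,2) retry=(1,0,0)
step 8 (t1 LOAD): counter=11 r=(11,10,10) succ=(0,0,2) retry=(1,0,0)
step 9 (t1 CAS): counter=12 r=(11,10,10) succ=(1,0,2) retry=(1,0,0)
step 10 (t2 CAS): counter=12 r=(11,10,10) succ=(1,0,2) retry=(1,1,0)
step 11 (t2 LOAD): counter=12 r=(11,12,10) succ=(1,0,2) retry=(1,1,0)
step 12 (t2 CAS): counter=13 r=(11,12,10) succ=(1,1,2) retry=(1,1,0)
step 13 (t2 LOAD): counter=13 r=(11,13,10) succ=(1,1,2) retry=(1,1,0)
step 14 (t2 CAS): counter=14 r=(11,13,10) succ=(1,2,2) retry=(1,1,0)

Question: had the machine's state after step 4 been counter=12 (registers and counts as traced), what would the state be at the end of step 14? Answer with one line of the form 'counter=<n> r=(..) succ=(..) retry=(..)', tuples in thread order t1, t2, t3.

state after step 4 := counter=12 r=(9,0,9) succ=(0,0,1) retry=(1,0,0)
step 5 (t3 LOAD): counter=12 r=(9,0,12) succ=(0,0,1) retry=(1,0,0)
step 6 (t2 LOAD): counter=12 r=(9,12,12) succ=(0,0,1) retry=(1,0,0)
step 7 (t3 CAS): counter=13 r=(9,12,12) succ=(0,0,2) retry=(1,0,0)
step 8 (t1 LOAD): counter=13 r=(13,12,12) succ=(0,0,2) retry=(1,0,0)
step 9 (t1 CAS): counter=14 r=(13,12,12) succ=(1,0,2) retry=(1,0,0)
step 10 (t2 CAS): counter=14 r=(13,12,12) succ=(1,0,2) retry=(1,1,0)
step 11 (t2 LOAD): counter=14 r=(13,14,12) succ=(1,0,2) retry=(1,1,0)
step 12 (t2 CAS): counter=15 r=(13,14,12) succ=(1,1,2) retry=(1,1,0)
step 13 (t2 LOAD): counter=15 r=(13,15,12) succ=(1,1,2) retry=(1,1,0)
step 14 (t2 CAS): counter=16 r=(13,15,12) succ=(1,2,2) retry=(1,1,0)

counter=16 r=(13,15,12) succ=(1,2,2) retry=(1,1,0)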